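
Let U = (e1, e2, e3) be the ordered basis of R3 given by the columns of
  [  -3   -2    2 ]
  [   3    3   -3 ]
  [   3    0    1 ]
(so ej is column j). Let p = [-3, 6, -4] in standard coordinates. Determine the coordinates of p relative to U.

[-1, 2, -1]

We seek scalars with c_1 e1 + ... + c_3 e3 = p; equivalently solve M c = p where the columns of M are e1, ..., e3.
Gaussian elimination on [M | p] yields c = (-1, 2, -1).
Check: -e1 + 2e2 - e3 = [-3, 6, -4].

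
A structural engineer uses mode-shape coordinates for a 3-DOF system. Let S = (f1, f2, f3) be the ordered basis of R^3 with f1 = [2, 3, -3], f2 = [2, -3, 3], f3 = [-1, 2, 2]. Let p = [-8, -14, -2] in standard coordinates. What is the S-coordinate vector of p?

[p]_S is the unique c with M c = p, where M has columns f1, ..., f3.
Solving this 3x3 system gives c = (-4, -2, -4).
Check: -4f1 - 2f2 - 4f3 = [-8, -14, -2].

[-4, -2, -4]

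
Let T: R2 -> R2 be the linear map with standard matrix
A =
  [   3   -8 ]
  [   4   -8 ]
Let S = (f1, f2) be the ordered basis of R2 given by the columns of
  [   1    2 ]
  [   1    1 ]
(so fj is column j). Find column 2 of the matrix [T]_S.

<2, -2>

Column 2 of [T]_S is the S-coordinate vector of T(f2).
In standard coordinates T(f2) = A f2 = <-2, 0>.
Converting to S: <-2, 0> = 2f1 - 2f2, so the coordinate vector is <2, -2>.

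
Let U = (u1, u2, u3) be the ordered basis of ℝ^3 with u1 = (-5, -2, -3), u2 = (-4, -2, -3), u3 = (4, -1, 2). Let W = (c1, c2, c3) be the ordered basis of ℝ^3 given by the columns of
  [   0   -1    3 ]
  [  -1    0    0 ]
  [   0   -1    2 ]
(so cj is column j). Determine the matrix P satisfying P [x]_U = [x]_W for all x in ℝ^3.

[[2, 2, 1], [-1, 1, 2], [-2, -1, 2]]

Take x = uj: its U-coordinates are the j-th standard unit vector, so P e_j — column j of P — equals [uj]_W.
u1 = 2c1 - c2 - 2c3, giving column 1 = (2, -1, -2); repeating for each j gives P = [[2, 2, 1], [-1, 1, 2], [-2, -1, 2]].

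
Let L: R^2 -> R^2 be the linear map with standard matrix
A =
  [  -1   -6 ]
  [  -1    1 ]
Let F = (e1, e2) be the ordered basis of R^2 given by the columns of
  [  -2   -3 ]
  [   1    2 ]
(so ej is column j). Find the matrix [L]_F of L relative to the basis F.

The j-th column of [L]_F is [L(ej)]_F.
L(e1) = A e1 = [-4, 3] = -e1 + 2e2, so column 1 is [-1, 2].
Repeating for e2 and assembling the columns gives [[-1, 3], [2, 1]].

[[-1, 3], [2, 1]]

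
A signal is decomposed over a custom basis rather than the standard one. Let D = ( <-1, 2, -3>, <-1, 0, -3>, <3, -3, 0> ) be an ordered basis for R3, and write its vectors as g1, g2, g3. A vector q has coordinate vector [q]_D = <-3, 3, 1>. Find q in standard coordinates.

<3, -9, 0>

The coordinates say q = -3g1 + 3g2 + g3; adding the scaled basis vectors gives <3, -9, 0>.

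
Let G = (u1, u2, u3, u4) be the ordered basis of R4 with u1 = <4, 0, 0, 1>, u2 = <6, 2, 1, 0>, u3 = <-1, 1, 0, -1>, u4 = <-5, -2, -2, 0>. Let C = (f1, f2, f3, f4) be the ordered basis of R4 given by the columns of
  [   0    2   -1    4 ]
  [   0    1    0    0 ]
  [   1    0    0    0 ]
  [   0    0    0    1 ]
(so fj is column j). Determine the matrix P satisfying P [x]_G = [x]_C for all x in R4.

[[0, 1, 0, -2], [0, 2, 1, -2], [0, -2, -1, 1], [1, 0, -1, 0]]

Column j of P is [uj]_C, since P maps G-coordinates to C-coordinates.
Expressing u1 in C: u1 = 0·f1 + 0·f2 + 0·f3 + f4, so column 1 of P is <0, 0, 0, 1>.
Doing the same for each uj gives P = [[0, 1, 0, -2], [0, 2, 1, -2], [0, -2, -1, 1], [1, 0, -1, 0]].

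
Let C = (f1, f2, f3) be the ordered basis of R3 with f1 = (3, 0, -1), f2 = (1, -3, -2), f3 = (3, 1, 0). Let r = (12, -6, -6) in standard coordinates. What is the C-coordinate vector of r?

(0, 3, 3)

Write r = c_1 f1 + ... + c_3 f3 and solve for the c_i.
Gaussian elimination on [M | r] yields c = (0, 3, 3).
Check: 0·f1 + 3f2 + 3f3 = (12, -6, -6).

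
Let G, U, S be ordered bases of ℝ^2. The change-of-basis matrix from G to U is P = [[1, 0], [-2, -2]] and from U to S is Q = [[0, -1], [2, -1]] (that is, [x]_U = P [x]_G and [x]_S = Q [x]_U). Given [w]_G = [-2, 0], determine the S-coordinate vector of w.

First [w]_U = P [w]_G = [-2, 4].
Then [w]_S = Q [w]_U = [-4, -8].

[-4, -8]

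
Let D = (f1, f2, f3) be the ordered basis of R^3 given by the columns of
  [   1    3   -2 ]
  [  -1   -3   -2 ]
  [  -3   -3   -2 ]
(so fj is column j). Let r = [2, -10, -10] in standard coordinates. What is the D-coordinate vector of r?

[r]_D is the unique c with M c = r, where M has columns f1, ..., f3.
Solving this 3x3 system gives c = (0, 2, 2).
Check: 0·f1 + 2f2 + 2f3 = [2, -10, -10].

[0, 2, 2]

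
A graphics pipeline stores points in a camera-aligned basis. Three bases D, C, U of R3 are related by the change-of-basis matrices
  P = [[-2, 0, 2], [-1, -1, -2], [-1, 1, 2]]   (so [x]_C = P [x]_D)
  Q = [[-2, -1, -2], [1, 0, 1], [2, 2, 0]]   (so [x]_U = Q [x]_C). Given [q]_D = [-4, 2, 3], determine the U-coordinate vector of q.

[-48, 26, 20]

Composing the changes, [q]_U = Q P [q]_D.
Q P = [[7, -1, -6], [-3, 1, 4], [-6, -2, 0]]; applying this to [-4, 2, 3] gives [-48, 26, 20].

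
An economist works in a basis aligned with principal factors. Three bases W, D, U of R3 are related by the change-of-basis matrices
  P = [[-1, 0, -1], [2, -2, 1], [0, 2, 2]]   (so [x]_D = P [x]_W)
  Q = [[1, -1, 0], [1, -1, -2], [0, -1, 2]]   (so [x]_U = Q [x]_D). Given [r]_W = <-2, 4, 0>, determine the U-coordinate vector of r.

Apply P to get D-coordinates <2, -12, 8>, then Q to get U-coordinates.
The result is [r]_U = <14, -2, 28>.

<14, -2, 28>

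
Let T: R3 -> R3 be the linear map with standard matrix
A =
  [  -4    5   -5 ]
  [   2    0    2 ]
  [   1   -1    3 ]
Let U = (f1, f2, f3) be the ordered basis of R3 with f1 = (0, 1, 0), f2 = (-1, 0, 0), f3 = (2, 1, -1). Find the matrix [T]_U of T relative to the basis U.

[[-1, -3, 0], [-3, -2, 2], [1, 1, 2]]

With P the matrix whose columns are f1, ..., f3, [T]_U = P^(-1) A P.
Column by column: T(f1) = A f1 = (5, 0, -1); its U-coordinates (-1, -3, 1) give column 1.
Continuing for each basis vector yields [T]_U = [[-1, -3, 0], [-3, -2, 2], [1, 1, 2]].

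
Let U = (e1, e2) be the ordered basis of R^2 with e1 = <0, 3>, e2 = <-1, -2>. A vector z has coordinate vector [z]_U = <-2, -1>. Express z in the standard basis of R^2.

<1, -4>

By definition z = -2e1 - e2.
Summing componentwise gives <1, -4>.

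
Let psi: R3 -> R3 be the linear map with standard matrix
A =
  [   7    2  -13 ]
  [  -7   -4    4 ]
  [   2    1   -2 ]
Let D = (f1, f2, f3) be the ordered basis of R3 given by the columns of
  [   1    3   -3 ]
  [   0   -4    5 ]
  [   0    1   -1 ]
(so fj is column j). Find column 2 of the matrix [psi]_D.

Column 2 of [psi]_D is the D-coordinate vector of psi(f2).
In standard coordinates psi(f2) = A f2 = (0, -1, 0).
Converting to D: (0, -1, 0) = 0·f1 - f2 - f3, so the coordinate vector is (0, -1, -1).

(0, -1, -1)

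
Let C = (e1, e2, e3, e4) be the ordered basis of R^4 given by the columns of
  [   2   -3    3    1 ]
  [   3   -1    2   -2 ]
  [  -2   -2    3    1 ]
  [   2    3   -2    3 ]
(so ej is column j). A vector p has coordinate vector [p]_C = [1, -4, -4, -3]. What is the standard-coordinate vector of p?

[-1, 5, -9, -11]

p = M [p]_C, where M has columns e1, ..., e4.
Carrying out the matrix-vector product, p = [-1, 5, -9, -11].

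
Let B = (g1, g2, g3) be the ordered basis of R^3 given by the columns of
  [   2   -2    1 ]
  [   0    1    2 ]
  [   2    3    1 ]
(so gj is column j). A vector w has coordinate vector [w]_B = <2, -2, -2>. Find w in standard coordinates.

<6, -6, -4>

By definition w = 2g1 - 2g2 - 2g3.
Summing componentwise gives <6, -6, -4>.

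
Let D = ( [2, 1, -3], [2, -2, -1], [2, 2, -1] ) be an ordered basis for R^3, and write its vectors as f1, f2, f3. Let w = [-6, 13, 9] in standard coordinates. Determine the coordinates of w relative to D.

[w]_D is the unique c with M c = w, where M has columns f1, ..., f3.
Row-reducing the augmented matrix [M | w] gives c = (-3, -4, 4).
Check: -3f1 - 4f2 + 4f3 = [-6, 13, 9].

[-3, -4, 4]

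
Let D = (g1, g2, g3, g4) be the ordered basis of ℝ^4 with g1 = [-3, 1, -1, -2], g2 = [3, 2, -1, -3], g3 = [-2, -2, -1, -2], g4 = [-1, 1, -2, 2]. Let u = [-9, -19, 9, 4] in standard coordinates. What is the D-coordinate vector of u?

[u]_D is the unique c with M c = u, where M has columns g1, ..., g4.
Gaussian elimination on [M | u] yields c = (-2, -4, 3, -3).
Check: -2g1 - 4g2 + 3g3 - 3g4 = [-9, -19, 9, 4].

[-2, -4, 3, -3]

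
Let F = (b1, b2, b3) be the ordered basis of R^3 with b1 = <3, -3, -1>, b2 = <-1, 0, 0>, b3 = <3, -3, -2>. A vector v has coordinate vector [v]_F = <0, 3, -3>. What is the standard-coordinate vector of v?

By definition v = 0·b1 + 3b2 - 3b3.
Summing componentwise gives <-12, 9, 6>.

<-12, 9, 6>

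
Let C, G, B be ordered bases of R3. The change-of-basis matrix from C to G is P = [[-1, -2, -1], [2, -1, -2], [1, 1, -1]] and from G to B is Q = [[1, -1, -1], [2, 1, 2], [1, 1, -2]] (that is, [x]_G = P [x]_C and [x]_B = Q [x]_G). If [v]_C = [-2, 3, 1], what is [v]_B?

Apply P to get G-coordinates [-5, -9, 0], then Q to get B-coordinates.
The result is [v]_B = [4, -19, -14].

[4, -19, -14]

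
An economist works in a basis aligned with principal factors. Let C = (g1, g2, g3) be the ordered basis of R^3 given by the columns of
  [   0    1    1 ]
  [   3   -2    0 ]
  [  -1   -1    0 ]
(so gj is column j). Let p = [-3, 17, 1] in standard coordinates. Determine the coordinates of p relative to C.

[p]_C is the unique c with M c = p, where M has columns g1, ..., g3.
Solving this 3x3 system gives c = (3, -4, 1).
Check: 3g1 - 4g2 + g3 = [-3, 17, 1].

[3, -4, 1]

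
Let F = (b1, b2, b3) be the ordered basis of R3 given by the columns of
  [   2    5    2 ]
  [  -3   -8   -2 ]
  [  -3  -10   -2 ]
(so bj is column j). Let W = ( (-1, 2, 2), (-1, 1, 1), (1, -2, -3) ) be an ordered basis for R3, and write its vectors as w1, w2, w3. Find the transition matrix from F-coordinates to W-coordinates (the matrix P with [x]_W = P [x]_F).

[[-1, -1, 0], [-1, -2, -2], [0, 2, 0]]

Let M have columns bj and N have columns wj. Then for every x, N [x]_W = x = M [x]_F, so P = N^(-1) M.
Since det N = -1, N^(-1) has integer entries; multiplying gives P = [[-1, -1, 0], [-1, -2, -2], [0, 2, 0]].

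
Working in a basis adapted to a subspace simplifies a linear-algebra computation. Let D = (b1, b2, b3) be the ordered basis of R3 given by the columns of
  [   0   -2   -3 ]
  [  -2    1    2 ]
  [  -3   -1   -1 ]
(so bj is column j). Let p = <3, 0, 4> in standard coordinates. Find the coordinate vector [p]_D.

Write p = c_1 b1 + ... + c_3 b3 and solve for the c_i.
Gaussian elimination on [M | p] yields c = (-1, 0, -1).
Check: -b1 + 0·b2 - b3 = <3, 0, 4>.

<-1, 0, -1>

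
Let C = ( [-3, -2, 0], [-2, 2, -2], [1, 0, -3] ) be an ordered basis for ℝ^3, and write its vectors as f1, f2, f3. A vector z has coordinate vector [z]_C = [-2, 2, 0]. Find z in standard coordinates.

[2, 8, -4]

The coordinates say z = -2f1 + 2f2 + 0·f3; adding the scaled basis vectors gives [2, 8, -4].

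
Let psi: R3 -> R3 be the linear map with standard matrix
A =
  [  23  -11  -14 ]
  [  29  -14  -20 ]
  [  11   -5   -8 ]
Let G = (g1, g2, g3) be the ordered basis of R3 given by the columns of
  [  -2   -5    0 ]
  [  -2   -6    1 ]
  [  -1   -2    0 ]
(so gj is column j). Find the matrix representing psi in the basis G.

The j-th column of [psi]_G is [psi(gj)]_G.
psi(g1) = A g1 = [-10, -10, -4] = 0·g1 + 2g2 + 2g3, so column 1 is [0, 2, 2].
Repeating for g2, g3 and assembling the columns gives [[0, 3, 3], [2, 3, 1], [2, 3, -2]].

[[0, 3, 3], [2, 3, 1], [2, 3, -2]]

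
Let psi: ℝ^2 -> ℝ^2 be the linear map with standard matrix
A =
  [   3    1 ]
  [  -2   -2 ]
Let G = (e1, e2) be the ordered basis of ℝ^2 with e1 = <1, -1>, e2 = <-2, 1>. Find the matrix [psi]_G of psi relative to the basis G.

The j-th column of [psi]_G is [psi(ej)]_G.
psi(e1) = A e1 = <2, 0> = -2e1 - 2e2, so column 1 is <-2, -2>.
Repeating for e2 and assembling the columns gives [[-2, 1], [-2, 3]].

[[-2, 1], [-2, 3]]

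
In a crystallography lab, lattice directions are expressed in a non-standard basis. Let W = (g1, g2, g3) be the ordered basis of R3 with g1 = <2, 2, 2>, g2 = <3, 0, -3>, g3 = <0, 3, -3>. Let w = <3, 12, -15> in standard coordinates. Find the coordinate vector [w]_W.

[w]_W is the unique c with M c = w, where M has columns g1, ..., g3.
Solving this 3x3 system gives c = (0, 1, 4).
Check: 0·g1 + g2 + 4g3 = <3, 12, -15>.

<0, 1, 4>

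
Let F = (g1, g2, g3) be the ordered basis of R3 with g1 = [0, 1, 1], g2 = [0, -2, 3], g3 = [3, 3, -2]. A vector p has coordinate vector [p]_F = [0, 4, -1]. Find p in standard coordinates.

The coordinates say p = 0·g1 + 4g2 - g3; adding the scaled basis vectors gives [-3, -11, 14].

[-3, -11, 14]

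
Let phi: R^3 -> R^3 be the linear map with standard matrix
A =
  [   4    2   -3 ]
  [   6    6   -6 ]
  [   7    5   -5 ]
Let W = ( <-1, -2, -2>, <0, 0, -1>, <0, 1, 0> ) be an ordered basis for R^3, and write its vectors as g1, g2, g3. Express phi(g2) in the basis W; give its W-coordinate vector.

Column 2 of [phi]_W is the W-coordinate vector of phi(g2).
In standard coordinates phi(g2) = A g2 = <3, 6, 5>.
Converting to W: <3, 6, 5> = -3g1 + g2 + 0·g3, so the coordinate vector is <-3, 1, 0>.

<-3, 1, 0>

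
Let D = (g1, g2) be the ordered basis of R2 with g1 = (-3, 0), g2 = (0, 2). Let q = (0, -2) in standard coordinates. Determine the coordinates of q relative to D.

Write q = c_1 g1 + c_2 g2 and solve for the c_i.
System: -3c_1 + 0c_2 = 0, 0c_1 + 2c_2 = -2; solving gives c_1 = 0, c_2 = -1.
Check: 0·g1 - g2 = (0, -2).

(0, -1)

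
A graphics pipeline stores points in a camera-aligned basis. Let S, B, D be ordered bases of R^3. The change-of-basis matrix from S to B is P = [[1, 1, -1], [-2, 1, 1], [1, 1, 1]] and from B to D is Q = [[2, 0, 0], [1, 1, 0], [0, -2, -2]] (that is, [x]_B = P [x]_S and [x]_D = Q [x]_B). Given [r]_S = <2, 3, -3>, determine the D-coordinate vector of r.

<16, 4, 4>

Apply P to get B-coordinates <8, -4, 2>, then Q to get D-coordinates.
The result is [r]_D = <16, 4, 4>.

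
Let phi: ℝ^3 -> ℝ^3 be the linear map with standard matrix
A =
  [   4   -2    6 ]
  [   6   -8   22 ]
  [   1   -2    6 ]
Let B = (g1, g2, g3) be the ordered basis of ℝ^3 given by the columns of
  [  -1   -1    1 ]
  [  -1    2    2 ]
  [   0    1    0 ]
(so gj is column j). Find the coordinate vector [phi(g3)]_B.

Column 3 of [phi]_B is the B-coordinate vector of phi(g3).
In standard coordinates phi(g3) = A g3 = [0, -10, -3].
Converting to B: [0, -10, -3] = 2g1 - 3g2 - g3, so the coordinate vector is [2, -3, -1].

[2, -3, -1]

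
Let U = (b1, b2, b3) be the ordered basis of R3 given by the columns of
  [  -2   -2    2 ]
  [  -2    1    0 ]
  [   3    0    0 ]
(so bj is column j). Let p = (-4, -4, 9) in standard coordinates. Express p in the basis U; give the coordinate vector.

[p]_U is the unique c with M c = p, where M has columns b1, ..., b3.
Solving this 3x3 system gives c = (3, 2, 3).
Check: 3b1 + 2b2 + 3b3 = (-4, -4, 9).

(3, 2, 3)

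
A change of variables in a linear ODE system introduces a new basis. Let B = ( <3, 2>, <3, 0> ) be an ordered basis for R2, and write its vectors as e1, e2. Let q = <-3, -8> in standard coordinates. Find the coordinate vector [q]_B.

<-4, 3>

Write q = c_1 e1 + c_2 e2 and solve for the c_i.
System: 3c_1 + 3c_2 = -3, 2c_1 + 0c_2 = -8; solving gives c_1 = -4, c_2 = 3.
Check: -4e1 + 3e2 = <-3, -8>.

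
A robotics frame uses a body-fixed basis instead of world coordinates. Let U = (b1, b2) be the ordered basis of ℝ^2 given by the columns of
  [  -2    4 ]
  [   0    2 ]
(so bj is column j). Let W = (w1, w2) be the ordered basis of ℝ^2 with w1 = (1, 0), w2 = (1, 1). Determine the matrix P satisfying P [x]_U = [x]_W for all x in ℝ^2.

[[-2, 2], [0, 2]]

Let M have columns bj and N have columns wj. Then for every x, N [x]_W = x = M [x]_U, so P = N^(-1) M.
Since det N = 1, N^(-1) has integer entries; multiplying gives P = [[-2, 2], [0, 2]].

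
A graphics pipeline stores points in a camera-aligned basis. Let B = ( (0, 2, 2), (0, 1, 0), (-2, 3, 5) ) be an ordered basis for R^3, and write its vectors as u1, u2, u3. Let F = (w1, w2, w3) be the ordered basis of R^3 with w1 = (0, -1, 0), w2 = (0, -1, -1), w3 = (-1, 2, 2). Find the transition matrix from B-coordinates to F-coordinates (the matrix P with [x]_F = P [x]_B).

[[0, -1, 2], [-2, 0, -1], [0, 0, 2]]

Let M have columns uj and N have columns wj. Then for every x, N [x]_F = x = M [x]_B, so P = N^(-1) M.
Since det N = -1, N^(-1) has integer entries; multiplying gives P = [[0, -1, 2], [-2, 0, -1], [0, 0, 2]].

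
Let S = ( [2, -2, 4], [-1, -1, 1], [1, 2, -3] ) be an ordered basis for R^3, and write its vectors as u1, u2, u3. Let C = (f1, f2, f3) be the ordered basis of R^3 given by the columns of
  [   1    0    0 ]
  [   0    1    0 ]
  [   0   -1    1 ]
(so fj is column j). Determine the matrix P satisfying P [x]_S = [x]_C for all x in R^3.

Column j of P is [uj]_C, since P maps S-coordinates to C-coordinates.
Expressing u1 in C: u1 = 2f1 - 2f2 + 2f3, so column 1 of P is [2, -2, 2].
Doing the same for each uj gives P = [[2, -1, 1], [-2, -1, 2], [2, 0, -1]].

[[2, -1, 1], [-2, -1, 2], [2, 0, -1]]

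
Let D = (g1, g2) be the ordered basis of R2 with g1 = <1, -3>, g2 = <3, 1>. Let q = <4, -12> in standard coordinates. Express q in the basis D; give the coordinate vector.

<4, 0>

[q]_D is the unique c with M c = q, where M has columns g1, g2.
System: c_1 + 3c_2 = 4, -3c_1 + c_2 = -12; solving gives c_1 = 4, c_2 = 0.
Check: 4g1 + 0·g2 = <4, -12>.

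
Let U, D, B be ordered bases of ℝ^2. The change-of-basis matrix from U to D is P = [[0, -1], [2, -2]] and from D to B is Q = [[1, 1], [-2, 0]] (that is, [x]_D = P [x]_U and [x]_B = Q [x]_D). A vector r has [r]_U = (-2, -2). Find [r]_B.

(2, -4)

Composing the changes, [r]_B = Q P [r]_U.
Q P = [[2, -3], [0, 2]]; applying this to (-2, -2) gives (2, -4).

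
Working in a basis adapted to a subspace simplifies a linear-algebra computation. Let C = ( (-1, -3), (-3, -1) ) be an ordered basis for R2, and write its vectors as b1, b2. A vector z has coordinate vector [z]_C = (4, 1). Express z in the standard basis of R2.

(-7, -13)

z = M [z]_C, where M has columns b1, b2.
Carrying out the matrix-vector product, z = (-7, -13).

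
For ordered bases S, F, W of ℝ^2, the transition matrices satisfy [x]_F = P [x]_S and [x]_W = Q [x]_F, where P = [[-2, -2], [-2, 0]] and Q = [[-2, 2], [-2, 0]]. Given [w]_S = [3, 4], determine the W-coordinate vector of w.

[16, 28]

Composing the changes, [w]_W = Q P [w]_S.
Q P = [[0, 4], [4, 4]]; applying this to [3, 4] gives [16, 28].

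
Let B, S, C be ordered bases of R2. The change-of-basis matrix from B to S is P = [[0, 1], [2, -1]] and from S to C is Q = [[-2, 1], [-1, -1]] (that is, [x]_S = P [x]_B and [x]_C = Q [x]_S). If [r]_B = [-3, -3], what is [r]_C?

[3, 6]

Composing the changes, [r]_C = Q P [r]_B.
Q P = [[2, -3], [-2, 0]]; applying this to [-3, -3] gives [3, 6].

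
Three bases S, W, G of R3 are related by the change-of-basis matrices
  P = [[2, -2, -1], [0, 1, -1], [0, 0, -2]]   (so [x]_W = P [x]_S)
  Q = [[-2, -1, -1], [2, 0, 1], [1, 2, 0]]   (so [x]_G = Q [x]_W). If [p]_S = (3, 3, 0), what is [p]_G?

Composing the changes, [p]_G = Q P [p]_S.
Q P = [[-4, 3, 5], [4, -4, -4], [2, 0, -3]]; applying this to (3, 3, 0) gives (-3, 0, 6).

(-3, 0, 6)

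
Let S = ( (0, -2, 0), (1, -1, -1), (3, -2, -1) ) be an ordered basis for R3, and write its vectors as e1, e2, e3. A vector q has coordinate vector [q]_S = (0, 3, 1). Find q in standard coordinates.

q = M [q]_S, where M has columns e1, ..., e3.
Carrying out the matrix-vector product, q = (6, -5, -4).

(6, -5, -4)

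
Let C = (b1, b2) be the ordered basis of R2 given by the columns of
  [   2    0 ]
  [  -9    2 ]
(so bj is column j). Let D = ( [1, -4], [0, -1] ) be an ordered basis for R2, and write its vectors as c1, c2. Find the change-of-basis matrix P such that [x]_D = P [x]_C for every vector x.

Column j of P is [bj]_D, since P maps C-coordinates to D-coordinates.
Expressing b1 in D: b1 = 2c1 + c2, so column 1 of P is [2, 1].
Doing the same for each bj gives P = [[2, 0], [1, -2]].

[[2, 0], [1, -2]]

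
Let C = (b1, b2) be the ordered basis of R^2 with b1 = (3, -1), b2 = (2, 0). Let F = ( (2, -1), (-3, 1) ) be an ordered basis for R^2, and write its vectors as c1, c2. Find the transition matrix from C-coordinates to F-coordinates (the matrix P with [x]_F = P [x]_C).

[[0, -2], [-1, -2]]

Let M have columns bj and N have columns cj. Then for every x, N [x]_F = x = M [x]_C, so P = N^(-1) M.
Since det N = -1, N^(-1) has integer entries; multiplying gives P = [[0, -2], [-1, -2]].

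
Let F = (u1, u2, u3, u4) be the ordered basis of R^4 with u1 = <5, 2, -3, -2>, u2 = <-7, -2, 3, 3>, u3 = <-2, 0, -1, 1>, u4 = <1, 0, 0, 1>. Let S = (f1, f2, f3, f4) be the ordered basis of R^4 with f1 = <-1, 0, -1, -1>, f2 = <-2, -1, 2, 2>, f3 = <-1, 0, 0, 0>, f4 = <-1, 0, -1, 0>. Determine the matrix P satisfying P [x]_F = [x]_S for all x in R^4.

[[-2, 1, -1, -1], [-2, 2, 0, 0], [0, 2, 1, -1], [1, 0, 2, 1]]

Let M have columns uj and N have columns fj. Then for every x, N [x]_S = x = M [x]_F, so P = N^(-1) M.
Since det N = 1, N^(-1) has integer entries; multiplying gives P = [[-2, 1, -1, -1], [-2, 2, 0, 0], [0, 2, 1, -1], [1, 0, 2, 1]].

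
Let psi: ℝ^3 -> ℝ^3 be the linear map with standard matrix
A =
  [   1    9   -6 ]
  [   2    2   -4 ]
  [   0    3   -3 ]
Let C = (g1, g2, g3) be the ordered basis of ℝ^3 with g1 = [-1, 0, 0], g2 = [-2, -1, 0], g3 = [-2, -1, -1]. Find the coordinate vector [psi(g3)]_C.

Compute psi(g3) = A g3 = [-5, -2, 0] in standard coordinates.
Then write this in C-coordinates: solve for y in y_1 g1 + ... + y_3 g3 = [-5, -2, 0].
This gives y = [1, 2, 0], which is column 3 of [psi]_C.

[1, 2, 0]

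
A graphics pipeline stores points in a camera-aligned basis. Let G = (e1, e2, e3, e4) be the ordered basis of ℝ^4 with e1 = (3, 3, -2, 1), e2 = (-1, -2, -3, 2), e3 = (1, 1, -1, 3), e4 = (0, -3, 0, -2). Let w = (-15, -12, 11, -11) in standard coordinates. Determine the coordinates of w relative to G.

(-4, 0, -3, -1)

We seek scalars with c_1 e1 + ... + c_4 e4 = w; equivalently solve M c = w where the columns of M are e1, ..., e4.
Gaussian elimination on [M | w] yields c = (-4, 0, -3, -1).
Check: -4e1 + 0·e2 - 3e3 - e4 = (-15, -12, 11, -11).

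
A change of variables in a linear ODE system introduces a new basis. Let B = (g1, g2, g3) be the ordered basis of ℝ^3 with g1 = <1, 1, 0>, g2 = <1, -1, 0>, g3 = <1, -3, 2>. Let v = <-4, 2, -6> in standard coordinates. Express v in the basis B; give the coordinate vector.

<-4, 3, -3>

Write v = c_1 g1 + ... + c_3 g3 and solve for the c_i.
Gaussian elimination on [M | v] yields c = (-4, 3, -3).
Check: -4g1 + 3g2 - 3g3 = <-4, 2, -6>.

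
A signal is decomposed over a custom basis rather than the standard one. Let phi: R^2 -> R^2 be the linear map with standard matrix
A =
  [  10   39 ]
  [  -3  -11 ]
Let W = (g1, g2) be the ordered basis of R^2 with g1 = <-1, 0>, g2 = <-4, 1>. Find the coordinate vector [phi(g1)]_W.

<-2, 3>

Column 1 of [phi]_W is the W-coordinate vector of phi(g1).
In standard coordinates phi(g1) = A g1 = <-10, 3>.
Converting to W: <-10, 3> = -2g1 + 3g2, so the coordinate vector is <-2, 3>.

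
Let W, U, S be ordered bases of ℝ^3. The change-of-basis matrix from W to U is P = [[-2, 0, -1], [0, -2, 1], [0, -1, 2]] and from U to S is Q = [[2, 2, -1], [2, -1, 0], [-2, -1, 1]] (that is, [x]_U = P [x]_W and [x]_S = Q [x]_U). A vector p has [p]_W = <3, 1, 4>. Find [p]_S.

Composing the changes, [p]_S = Q P [p]_W.
Q P = [[-4, -3, -2], [-4, 2, -3], [4, 1, 3]]; applying this to <3, 1, 4> gives <-23, -22, 25>.

<-23, -22, 25>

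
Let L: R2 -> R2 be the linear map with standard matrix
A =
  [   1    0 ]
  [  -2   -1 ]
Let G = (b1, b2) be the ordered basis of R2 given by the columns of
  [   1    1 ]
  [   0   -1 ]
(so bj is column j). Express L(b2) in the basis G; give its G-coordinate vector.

[0, 1]

Compute L(b2) = A b2 = [1, -1] in standard coordinates.
Then write this in G-coordinates: solve for y in y_1 b1 + y_2 b2 = [1, -1].
This gives y = [0, 1], which is column 2 of [L]_G.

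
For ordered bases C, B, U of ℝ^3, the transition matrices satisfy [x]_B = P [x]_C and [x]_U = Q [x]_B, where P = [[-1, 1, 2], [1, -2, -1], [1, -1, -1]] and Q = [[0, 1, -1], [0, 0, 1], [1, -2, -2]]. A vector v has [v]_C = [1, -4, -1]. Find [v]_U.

First [v]_B = P [v]_C = [-7, 10, 6].
Then [v]_U = Q [v]_B = [4, 6, -39].

[4, 6, -39]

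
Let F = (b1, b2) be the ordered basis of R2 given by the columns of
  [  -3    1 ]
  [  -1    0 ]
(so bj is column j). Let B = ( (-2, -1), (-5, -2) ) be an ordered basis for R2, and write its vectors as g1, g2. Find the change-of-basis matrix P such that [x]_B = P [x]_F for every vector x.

Let M have columns bj and N have columns gj. Then for every x, N [x]_B = x = M [x]_F, so P = N^(-1) M.
Since det N = -1, N^(-1) has integer entries; multiplying gives P = [[-1, 2], [1, -1]].

[[-1, 2], [1, -1]]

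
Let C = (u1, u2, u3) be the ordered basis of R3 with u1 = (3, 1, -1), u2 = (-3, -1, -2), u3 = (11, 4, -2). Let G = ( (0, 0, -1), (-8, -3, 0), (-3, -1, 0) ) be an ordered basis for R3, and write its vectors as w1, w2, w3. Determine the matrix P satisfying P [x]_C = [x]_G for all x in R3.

Let M have columns uj and N have columns wj. Then for every x, N [x]_G = x = M [x]_C, so P = N^(-1) M.
Since det N = 1, N^(-1) has integer entries; multiplying gives P = [[1, 2, 2], [0, 0, -1], [-1, 1, -1]].

[[1, 2, 2], [0, 0, -1], [-1, 1, -1]]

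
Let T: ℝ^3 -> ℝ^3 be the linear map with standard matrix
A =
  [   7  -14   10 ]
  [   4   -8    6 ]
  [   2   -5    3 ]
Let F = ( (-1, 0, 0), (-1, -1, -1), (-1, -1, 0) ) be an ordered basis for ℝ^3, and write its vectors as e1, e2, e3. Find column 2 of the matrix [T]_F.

(1, 0, 2)

Column 2 of [T]_F is the F-coordinate vector of T(e2).
In standard coordinates T(e2) = A e2 = (-3, -2, 0).
Converting to F: (-3, -2, 0) = e1 + 0·e2 + 2e3, so the coordinate vector is (1, 0, 2).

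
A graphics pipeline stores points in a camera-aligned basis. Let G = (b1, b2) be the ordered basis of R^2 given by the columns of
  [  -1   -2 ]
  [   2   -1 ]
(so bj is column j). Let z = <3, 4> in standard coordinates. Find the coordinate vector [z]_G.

Write z = c_1 b1 + c_2 b2 and solve for the c_i.
System: -c_1 - 2c_2 = 3, 2c_1 - c_2 = 4; solving gives c_1 = 1, c_2 = -2.
Check: b1 - 2b2 = <3, 4>.

<1, -2>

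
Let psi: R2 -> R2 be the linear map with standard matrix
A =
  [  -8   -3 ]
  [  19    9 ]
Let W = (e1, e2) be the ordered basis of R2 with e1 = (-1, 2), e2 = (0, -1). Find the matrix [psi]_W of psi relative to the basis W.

[[-2, -3], [-3, 3]]

With P the matrix whose columns are e1, e2, [psi]_W = P^(-1) A P.
Column by column: psi(e1) = A e1 = (2, -1); its W-coordinates (-2, -3) give column 1.
Continuing for each basis vector yields [psi]_W = [[-2, -3], [-3, 3]].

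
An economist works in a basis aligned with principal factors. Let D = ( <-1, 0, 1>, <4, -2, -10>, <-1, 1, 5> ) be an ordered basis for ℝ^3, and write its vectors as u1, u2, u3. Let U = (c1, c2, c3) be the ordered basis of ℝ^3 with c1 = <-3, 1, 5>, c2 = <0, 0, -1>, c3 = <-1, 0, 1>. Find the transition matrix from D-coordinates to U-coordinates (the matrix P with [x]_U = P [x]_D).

[[0, -2, 1], [0, 2, -2], [1, 2, -2]]

Take x = uj: its D-coordinates are the j-th standard unit vector, so P e_j — column j of P — equals [uj]_U.
u1 = 0·c1 + 0·c2 + c3, giving column 1 = <0, 0, 1>; repeating for each j gives P = [[0, -2, 1], [0, 2, -2], [1, 2, -2]].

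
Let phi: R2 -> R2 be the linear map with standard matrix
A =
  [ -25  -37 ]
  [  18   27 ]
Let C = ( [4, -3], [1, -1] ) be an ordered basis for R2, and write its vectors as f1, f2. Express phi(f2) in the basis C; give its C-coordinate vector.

Compute phi(f2) = A f2 = [12, -9] in standard coordinates.
Then write this in C-coordinates: solve for y in y_1 f1 + y_2 f2 = [12, -9].
This gives y = [3, 0], which is column 2 of [phi]_C.

[3, 0]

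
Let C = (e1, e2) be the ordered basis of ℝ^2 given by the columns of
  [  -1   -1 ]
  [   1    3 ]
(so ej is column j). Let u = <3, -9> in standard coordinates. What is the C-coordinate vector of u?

[u]_C is the unique c with M c = u, where M has columns e1, e2.
System: -c_1 - c_2 = 3, c_1 + 3c_2 = -9; solving gives c_1 = 0, c_2 = -3.
Check: 0·e1 - 3e2 = <3, -9>.

<0, -3>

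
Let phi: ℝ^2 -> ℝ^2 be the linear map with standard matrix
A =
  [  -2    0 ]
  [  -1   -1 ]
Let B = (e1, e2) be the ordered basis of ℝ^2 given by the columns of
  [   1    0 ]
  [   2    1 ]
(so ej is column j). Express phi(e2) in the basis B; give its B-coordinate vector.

Compute phi(e2) = A e2 = [0, -1] in standard coordinates.
Then write this in B-coordinates: solve for y in y_1 e1 + y_2 e2 = [0, -1].
This gives y = [0, -1], which is column 2 of [phi]_B.

[0, -1]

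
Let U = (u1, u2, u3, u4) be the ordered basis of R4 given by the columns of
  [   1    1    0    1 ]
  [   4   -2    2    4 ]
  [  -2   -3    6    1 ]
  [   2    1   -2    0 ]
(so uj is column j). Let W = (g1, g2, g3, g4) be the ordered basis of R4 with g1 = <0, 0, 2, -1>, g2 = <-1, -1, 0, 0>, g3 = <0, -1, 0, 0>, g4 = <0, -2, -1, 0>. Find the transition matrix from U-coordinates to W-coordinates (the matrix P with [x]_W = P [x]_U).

[[-2, -1, 2, 0], [-1, -1, 0, -1], [1, 1, 2, -1], [-2, 1, -2, -1]]

Column j of P is [uj]_W, since P maps U-coordinates to W-coordinates.
Expressing u1 in W: u1 = -2g1 - g2 + g3 - 2g4, so column 1 of P is <-2, -1, 1, -2>.
Doing the same for each uj gives P = [[-2, -1, 2, 0], [-1, -1, 0, -1], [1, 1, 2, -1], [-2, 1, -2, -1]].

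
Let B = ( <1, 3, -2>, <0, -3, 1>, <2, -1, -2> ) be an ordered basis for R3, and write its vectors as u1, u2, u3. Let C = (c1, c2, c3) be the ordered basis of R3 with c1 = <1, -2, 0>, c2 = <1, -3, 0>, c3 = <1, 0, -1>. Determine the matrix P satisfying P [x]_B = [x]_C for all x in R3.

[[0, 0, -1], [-1, 1, 1], [2, -1, 2]]

Take x = uj: its B-coordinates are the j-th standard unit vector, so P e_j — column j of P — equals [uj]_C.
u1 = 0·c1 - c2 + 2c3, giving column 1 = <0, -1, 2>; repeating for each j gives P = [[0, 0, -1], [-1, 1, 1], [2, -1, 2]].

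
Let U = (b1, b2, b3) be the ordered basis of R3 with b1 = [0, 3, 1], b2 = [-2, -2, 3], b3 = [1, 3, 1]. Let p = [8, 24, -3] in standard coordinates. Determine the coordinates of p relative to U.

[4, -3, 2]

We seek scalars with c_1 b1 + ... + c_3 b3 = p; equivalently solve M c = p where the columns of M are b1, ..., b3.
Gaussian elimination on [M | p] yields c = (4, -3, 2).
Check: 4b1 - 3b2 + 2b3 = [8, 24, -3].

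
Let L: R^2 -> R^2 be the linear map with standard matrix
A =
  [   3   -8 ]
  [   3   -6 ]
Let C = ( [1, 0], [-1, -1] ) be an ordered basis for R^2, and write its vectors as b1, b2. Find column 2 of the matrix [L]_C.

Compute L(b2) = A b2 = [5, 3] in standard coordinates.
Then write this in C-coordinates: solve for y in y_1 b1 + y_2 b2 = [5, 3].
This gives y = [2, -3], which is column 2 of [L]_C.

[2, -3]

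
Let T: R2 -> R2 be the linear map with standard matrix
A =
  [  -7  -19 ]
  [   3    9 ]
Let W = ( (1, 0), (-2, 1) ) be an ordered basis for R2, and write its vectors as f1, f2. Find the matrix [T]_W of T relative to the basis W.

[[-1, 1], [3, 3]]

With P the matrix whose columns are f1, f2, [T]_W = P^(-1) A P.
Column by column: T(f1) = A f1 = (-7, 3); its W-coordinates (-1, 3) give column 1.
Continuing for each basis vector yields [T]_W = [[-1, 1], [3, 3]].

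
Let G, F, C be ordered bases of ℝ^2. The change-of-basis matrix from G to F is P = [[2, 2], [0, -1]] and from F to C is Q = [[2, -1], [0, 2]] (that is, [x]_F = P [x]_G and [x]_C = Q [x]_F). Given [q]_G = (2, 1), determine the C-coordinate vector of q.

Composing the changes, [q]_C = Q P [q]_G.
Q P = [[4, 5], [0, -2]]; applying this to (2, 1) gives (13, -2).

(13, -2)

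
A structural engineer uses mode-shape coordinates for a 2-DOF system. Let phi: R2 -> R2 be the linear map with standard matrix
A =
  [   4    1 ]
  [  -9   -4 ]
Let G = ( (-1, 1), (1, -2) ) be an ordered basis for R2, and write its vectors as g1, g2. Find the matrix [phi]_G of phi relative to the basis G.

Let P have columns g1, g2. Then [phi]_G = P^(-1) A P.
Here det P = 1, so P^(-1) is integer; computing A P first and then P^(-1)(A P) gives [[1, -3], [-2, -1]].

[[1, -3], [-2, -1]]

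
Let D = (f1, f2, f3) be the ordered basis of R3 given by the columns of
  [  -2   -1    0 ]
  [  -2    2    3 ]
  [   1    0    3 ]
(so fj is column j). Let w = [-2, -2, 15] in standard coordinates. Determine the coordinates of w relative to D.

[3, -4, 4]

We seek scalars with c_1 f1 + ... + c_3 f3 = w; equivalently solve M c = w where the columns of M are f1, ..., f3.
Row-reducing the augmented matrix [M | w] gives c = (3, -4, 4).
Check: 3f1 - 4f2 + 4f3 = [-2, -2, 15].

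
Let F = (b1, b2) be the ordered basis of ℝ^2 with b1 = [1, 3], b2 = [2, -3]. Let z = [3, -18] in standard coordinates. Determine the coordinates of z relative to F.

We seek scalars with c_1 b1 + c_2 b2 = z; equivalently solve M c = z where the columns of M are b1, b2.
System: c_1 + 2c_2 = 3, 3c_1 - 3c_2 = -18; solving gives c_1 = -3, c_2 = 3.
Check: -3b1 + 3b2 = [3, -18].

[-3, 3]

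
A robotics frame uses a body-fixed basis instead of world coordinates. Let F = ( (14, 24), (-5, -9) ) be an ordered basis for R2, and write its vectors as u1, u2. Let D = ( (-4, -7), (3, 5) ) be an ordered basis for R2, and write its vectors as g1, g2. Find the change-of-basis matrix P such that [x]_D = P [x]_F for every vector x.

Column j of P is [uj]_D, since P maps F-coordinates to D-coordinates.
Expressing u1 in D: u1 = -2g1 + 2g2, so column 1 of P is (-2, 2).
Doing the same for each uj gives P = [[-2, 2], [2, 1]].

[[-2, 2], [2, 1]]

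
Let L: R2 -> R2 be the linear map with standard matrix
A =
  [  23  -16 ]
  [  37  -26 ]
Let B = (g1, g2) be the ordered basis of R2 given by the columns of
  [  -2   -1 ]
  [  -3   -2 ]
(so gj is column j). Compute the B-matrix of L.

The j-th column of [L]_B is [L(gj)]_B.
L(g1) = A g1 = (2, 4) = 0·g1 - 2g2, so column 1 is (0, -2).
Repeating for g2 and assembling the columns gives [[0, -3], [-2, -3]].

[[0, -3], [-2, -3]]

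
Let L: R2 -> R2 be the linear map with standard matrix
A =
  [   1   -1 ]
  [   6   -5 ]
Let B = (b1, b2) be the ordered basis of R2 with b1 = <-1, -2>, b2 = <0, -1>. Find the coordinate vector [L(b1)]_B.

<-1, -2>

Compute L(b1) = A b1 = <1, 4> in standard coordinates.
Then write this in B-coordinates: solve for y in y_1 b1 + y_2 b2 = <1, 4>.
This gives y = <-1, -2>, which is column 1 of [L]_B.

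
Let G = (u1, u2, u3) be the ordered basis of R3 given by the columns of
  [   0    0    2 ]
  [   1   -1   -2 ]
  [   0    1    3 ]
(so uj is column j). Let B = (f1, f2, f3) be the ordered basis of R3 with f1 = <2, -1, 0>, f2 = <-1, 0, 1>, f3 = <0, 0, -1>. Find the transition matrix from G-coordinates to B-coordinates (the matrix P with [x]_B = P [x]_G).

Let M have columns uj and N have columns fj. Then for every x, N [x]_B = x = M [x]_G, so P = N^(-1) M.
Since det N = 1, N^(-1) has integer entries; multiplying gives P = [[-1, 1, 2], [-2, 2, 2], [-2, 1, -1]].

[[-1, 1, 2], [-2, 2, 2], [-2, 1, -1]]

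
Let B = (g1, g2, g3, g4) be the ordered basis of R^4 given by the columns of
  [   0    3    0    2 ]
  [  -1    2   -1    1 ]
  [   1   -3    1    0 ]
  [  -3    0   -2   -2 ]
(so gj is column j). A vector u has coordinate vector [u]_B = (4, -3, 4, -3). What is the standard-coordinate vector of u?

The coordinates say u = 4g1 - 3g2 + 4g3 - 3g4; adding the scaled basis vectors gives (-15, -17, 17, -14).

(-15, -17, 17, -14)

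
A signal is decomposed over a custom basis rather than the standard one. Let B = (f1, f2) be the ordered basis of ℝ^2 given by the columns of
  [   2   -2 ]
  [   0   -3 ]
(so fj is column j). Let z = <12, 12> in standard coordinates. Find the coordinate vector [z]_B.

We seek scalars with c_1 f1 + c_2 f2 = z; equivalently solve M c = z where the columns of M are f1, f2.
System: 2c_1 - 2c_2 = 12, 0c_1 - 3c_2 = 12; solving gives c_1 = 2, c_2 = -4.
Check: 2f1 - 4f2 = <12, 12>.

<2, -4>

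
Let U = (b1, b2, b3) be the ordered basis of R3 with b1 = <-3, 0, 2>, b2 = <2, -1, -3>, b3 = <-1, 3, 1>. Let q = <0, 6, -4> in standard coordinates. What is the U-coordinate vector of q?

<1, 3, 3>

[q]_U is the unique c with M c = q, where M has columns b1, ..., b3.
Gaussian elimination on [M | q] yields c = (1, 3, 3).
Check: b1 + 3b2 + 3b3 = <0, 6, -4>.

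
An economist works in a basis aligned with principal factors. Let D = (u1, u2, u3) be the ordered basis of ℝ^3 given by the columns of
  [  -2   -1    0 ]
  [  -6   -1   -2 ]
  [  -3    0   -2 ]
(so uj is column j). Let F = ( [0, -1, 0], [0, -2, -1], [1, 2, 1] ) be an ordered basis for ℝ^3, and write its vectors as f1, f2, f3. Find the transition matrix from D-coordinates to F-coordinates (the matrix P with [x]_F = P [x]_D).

[[0, 1, -2], [1, -1, 2], [-2, -1, 0]]

Let M have columns uj and N have columns fj. Then for every x, N [x]_F = x = M [x]_D, so P = N^(-1) M.
Since det N = 1, N^(-1) has integer entries; multiplying gives P = [[0, 1, -2], [1, -1, 2], [-2, -1, 0]].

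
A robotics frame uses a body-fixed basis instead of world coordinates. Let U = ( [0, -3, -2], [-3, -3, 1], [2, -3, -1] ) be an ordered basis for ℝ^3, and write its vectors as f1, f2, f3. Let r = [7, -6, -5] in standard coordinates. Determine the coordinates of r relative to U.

Write r = c_1 f1 + ... + c_3 f3 and solve for the c_i.
Solving this 3x3 system gives c = (1, -1, 2).
Check: f1 - f2 + 2f3 = [7, -6, -5].

[1, -1, 2]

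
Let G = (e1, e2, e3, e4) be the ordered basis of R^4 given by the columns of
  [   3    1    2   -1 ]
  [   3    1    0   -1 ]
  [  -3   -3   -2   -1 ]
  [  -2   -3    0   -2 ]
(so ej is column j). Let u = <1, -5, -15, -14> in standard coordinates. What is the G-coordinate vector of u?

Write u = c_1 e1 + ... + c_4 e4 and solve for the c_i.
Row-reducing the augmented matrix [M | u] gives c = (-2, 4, 3, 3).
Check: -2e1 + 4e2 + 3e3 + 3e4 = <1, -5, -15, -14>.

<-2, 4, 3, 3>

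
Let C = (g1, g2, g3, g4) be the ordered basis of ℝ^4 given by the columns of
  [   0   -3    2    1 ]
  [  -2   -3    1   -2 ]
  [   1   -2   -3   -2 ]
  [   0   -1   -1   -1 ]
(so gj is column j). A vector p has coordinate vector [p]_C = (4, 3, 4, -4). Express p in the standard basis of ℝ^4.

The coordinates say p = 4g1 + 3g2 + 4g3 - 4g4; adding the scaled basis vectors gives (-5, -5, -6, -3).

(-5, -5, -6, -3)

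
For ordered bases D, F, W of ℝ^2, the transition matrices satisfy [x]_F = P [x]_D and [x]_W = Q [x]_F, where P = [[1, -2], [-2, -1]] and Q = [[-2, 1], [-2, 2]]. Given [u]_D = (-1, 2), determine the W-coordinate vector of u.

(10, 10)

Apply P to get F-coordinates (-5, 0), then Q to get W-coordinates.
The result is [u]_W = (10, 10).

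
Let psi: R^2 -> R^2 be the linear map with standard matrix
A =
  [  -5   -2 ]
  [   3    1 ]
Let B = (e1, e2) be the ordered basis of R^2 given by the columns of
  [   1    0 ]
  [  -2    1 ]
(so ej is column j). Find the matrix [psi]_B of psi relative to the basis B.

[[-1, -2], [-1, -3]]

Let P have columns e1, e2. Then [psi]_B = P^(-1) A P.
Here det P = 1, so P^(-1) is integer; computing A P first and then P^(-1)(A P) gives [[-1, -2], [-1, -3]].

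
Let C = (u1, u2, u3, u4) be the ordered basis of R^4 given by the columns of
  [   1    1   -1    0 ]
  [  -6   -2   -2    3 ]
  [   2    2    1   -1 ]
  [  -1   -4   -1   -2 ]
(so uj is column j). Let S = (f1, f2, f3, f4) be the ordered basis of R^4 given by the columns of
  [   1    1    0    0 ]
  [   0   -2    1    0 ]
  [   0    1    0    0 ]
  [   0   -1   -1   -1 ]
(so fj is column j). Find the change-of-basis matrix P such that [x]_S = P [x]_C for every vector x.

Take x = uj: its C-coordinates are the j-th standard unit vector, so P e_j — column j of P — equals [uj]_S.
u1 = -f1 + 2f2 - 2f3 + f4, giving column 1 = [-1, 2, -2, 1]; repeating for each j gives P = [[-1, -1, -2, 1], [2, 2, 1, -1], [-2, 2, 0, 1], [1, 0, 0, 2]].

[[-1, -1, -2, 1], [2, 2, 1, -1], [-2, 2, 0, 1], [1, 0, 0, 2]]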